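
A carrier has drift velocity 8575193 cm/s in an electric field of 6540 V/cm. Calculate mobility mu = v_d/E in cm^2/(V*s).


Step 1: mu = v_d / E
Step 2: mu = 8575193 / 6540
Step 3: mu = 1311.19 cm^2/(V*s)

1311.19


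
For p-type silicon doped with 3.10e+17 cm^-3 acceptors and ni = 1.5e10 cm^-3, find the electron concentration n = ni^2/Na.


Step 1: Majority hole concentration p ≈ Na = 3.10e+17 cm^-3
Step 2: n = ni^2 / Na = (1.5e10)^2 / 3.10e+17
Step 3: n = 7.26e+02 cm^-3

7.26e+02


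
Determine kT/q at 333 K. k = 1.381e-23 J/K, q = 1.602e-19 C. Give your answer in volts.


Step 1: kT = 1.381e-23 * 333 = 4.59873e-21 J
Step 2: Vt = kT/q = 4.59873e-21 / 1.602e-19
Step 3: Vt = 0.02871 V

0.02871


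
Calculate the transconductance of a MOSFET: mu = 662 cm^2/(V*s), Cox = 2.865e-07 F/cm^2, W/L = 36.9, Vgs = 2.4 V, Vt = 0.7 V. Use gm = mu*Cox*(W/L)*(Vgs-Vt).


Step 1: Vov = Vgs - Vt = 2.4 - 0.7 = 1.7 V
Step 2: gm = mu * Cox * (W/L) * Vov
Step 3: gm = 662 * 2.865e-07 * 36.9 * 1.7 = 1.19e-02 S

1.19e-02


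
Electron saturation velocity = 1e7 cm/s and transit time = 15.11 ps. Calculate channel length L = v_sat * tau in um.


Step 1: tau in seconds = 15.11 ps * 1e-12 = 1.5110e-11 s
Step 2: L = v_sat * tau = 1e7 * 1.5110e-11 = 1.5110e-04 cm
Step 3: L in um = 1.5110e-04 * 1e4 = 1.511 um

1.511


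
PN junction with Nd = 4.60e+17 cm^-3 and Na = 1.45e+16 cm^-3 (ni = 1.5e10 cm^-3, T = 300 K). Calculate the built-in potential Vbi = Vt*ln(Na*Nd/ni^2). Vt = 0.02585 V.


Step 1: Compute Na*Nd/ni^2 = 1.45e+16 * 4.60e+17 / (1.5e10)^2 = 2.9644e+13
Step 2: ln(2.9644e+13) = 31.0203
Step 3: Vbi = 0.02585 * 31.0203 = 0.802 V

0.802


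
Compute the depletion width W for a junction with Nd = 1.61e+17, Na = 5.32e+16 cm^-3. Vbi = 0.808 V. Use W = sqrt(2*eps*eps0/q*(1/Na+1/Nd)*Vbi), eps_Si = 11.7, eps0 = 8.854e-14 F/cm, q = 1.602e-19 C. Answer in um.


Step 1: 1/Na + 1/Nd = 1/5.32e+16 + 1/1.61e+17 = 2.50082e-17
Step 2: 2*eps*eps0/q = 2*11.7*8.854e-14/1.602e-19 = 1.293281e+07
Step 3: W^2 = 1.293281e+07 * 2.50082e-17 * 0.808 = 2.61328e-10
Step 4: W = sqrt(2.61328e-10) = 1.617e-05 cm = 0.1617 um

0.1617


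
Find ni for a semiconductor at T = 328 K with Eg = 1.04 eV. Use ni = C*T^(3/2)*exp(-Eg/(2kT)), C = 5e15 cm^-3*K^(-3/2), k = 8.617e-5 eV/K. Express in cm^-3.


Step 1: Compute kT = 8.617e-5 * 328 = 0.02826376 eV
Step 2: Exponent = -Eg/(2kT) = -1.04/(2*0.02826376) = -18.39812
Step 3: T^(3/2) = 328^1.5 = 5940.33
Step 4: ni = 5e15 * 5940.33 * exp(-18.39812) = 3.04e+11 cm^-3

3.04e+11


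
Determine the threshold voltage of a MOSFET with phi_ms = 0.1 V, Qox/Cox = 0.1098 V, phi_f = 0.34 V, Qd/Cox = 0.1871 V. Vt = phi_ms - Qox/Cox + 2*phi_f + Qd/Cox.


Step 1: Vt = phi_ms - Qox/Cox + 2*phi_f + Qd/Cox
Step 2: Vt = 0.1 - 0.1098 + 2*0.34 + 0.1871
Step 3: Vt = 0.1 - 0.1098 + 0.68 + 0.1871
Step 4: Vt = 0.8573 V

0.8573


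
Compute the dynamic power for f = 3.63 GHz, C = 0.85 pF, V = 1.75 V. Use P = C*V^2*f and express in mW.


Step 1: V^2 = 1.75^2 = 3.0625 V^2
Step 2: P = C*V^2*f = 0.85e-12 F * 3.0625 * 3.63e9 Hz
Step 3: P = 9.44934375e-03 W
Step 4: P = 9.449 mW

9.449


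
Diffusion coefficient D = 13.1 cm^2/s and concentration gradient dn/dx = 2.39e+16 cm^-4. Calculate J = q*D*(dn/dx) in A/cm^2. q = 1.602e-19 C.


Step 1: J = q * D * (dn/dx)
Step 2: J = 1.602e-19 * 13.1 * 2.39e+16
Step 3: J = 5.02e-02 A/cm^2

5.02e-02


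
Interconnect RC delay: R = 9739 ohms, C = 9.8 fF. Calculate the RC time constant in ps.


Step 1: tau = R * C
Step 2: tau = 9739 * 9.8 fF = 9739 * 9.8e-15 F
Step 3: tau = 9.54422e-11 s = 95.4422 ps

95.4422


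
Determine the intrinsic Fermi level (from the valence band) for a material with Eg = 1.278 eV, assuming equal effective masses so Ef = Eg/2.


Step 1: For an intrinsic semiconductor, the Fermi level sits at midgap.
Step 2: Ef = Eg / 2 = 1.278 / 2 = 0.639 eV

0.639


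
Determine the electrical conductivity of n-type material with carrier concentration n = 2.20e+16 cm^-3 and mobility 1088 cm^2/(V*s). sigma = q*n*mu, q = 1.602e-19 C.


Step 1: sigma = q * n * mu
Step 2: sigma = 1.602e-19 * 2.20e+16 * 1088
Step 3: sigma = 3.835e+00 S/cm

3.835e+00


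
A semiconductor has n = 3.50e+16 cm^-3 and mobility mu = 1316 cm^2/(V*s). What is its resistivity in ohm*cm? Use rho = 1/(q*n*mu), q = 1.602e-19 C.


Step 1: sigma = q * n * mu = 1.602e-19 * 3.50e+16 * 1316 = 7.37881e+00 S/cm
Step 2: rho = 1 / sigma = 1 / 7.37881e+00 = 0.1355 ohm*cm

0.1355


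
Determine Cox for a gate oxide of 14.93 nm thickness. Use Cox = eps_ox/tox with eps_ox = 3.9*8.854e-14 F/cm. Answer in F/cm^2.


Step 1: eps_ox = 3.9 * 8.854e-14 = 3.45306e-13 F/cm
Step 2: tox in cm = 14.93 nm * 1e-7 = 1.4930e-06 cm
Step 3: Cox = 3.45306e-13 / 1.4930e-06 = 2.31e-07 F/cm^2

2.31e-07


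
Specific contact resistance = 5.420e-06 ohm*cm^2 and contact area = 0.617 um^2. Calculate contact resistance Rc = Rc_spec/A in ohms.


Step 1: Convert area to cm^2: 0.617 um^2 = 6.1700e-09 cm^2
Step 2: Rc = Rc_spec / A = 5.420e-06 / 6.1700e-09
Step 3: Rc = 8.78e+02 ohms

8.78e+02


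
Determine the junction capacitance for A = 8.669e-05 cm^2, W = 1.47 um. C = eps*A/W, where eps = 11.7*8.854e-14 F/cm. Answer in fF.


Step 1: eps_Si = 11.7 * 8.854e-14 = 1.035918e-12 F/cm
Step 2: W in cm = 1.47 * 1e-4 = 1.47e-04 cm
Step 3: C = 1.035918e-12 * 8.669e-05 / 1.47e-04 = 6.109097e-13 F
Step 4: C = 610.91 fF

610.91


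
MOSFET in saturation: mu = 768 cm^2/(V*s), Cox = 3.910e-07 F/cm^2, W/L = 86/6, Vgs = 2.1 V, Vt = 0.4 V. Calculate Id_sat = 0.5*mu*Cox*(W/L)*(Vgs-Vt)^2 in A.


Step 1: Overdrive voltage Vov = Vgs - Vt = 2.1 - 0.4 = 1.7 V
Step 2: W/L = 86/6 = 14.3333
Step 3: Id = 0.5 * 768 * 3.910e-07 * 14.3333 * 1.7^2
Step 4: Id = 6.22e-03 A

6.22e-03


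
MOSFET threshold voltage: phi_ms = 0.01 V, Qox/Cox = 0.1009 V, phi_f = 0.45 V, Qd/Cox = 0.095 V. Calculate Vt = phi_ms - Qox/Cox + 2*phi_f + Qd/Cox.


Step 1: Vt = phi_ms - Qox/Cox + 2*phi_f + Qd/Cox
Step 2: Vt = 0.01 - 0.1009 + 2*0.45 + 0.095
Step 3: Vt = 0.01 - 0.1009 + 0.9 + 0.095
Step 4: Vt = 0.9041 V

0.9041


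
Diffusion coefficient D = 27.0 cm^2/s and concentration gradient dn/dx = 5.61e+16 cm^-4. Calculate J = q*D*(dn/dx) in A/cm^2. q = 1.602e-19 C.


Step 1: J = q * D * (dn/dx)
Step 2: J = 1.602e-19 * 27.0 * 5.61e+16
Step 3: J = 2.43e-01 A/cm^2

2.43e-01


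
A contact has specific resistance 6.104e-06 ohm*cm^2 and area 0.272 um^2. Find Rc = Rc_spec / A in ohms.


Step 1: Convert area to cm^2: 0.272 um^2 = 2.7200e-09 cm^2
Step 2: Rc = Rc_spec / A = 6.104e-06 / 2.7200e-09
Step 3: Rc = 2.24e+03 ohms

2.24e+03


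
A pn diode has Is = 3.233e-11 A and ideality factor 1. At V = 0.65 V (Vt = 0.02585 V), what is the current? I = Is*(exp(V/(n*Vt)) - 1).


Step 1: V/(n*Vt) = 0.65/(1*0.02585) = 25.1451
Step 2: exp(25.1451) = 8.3249e+10
Step 3: I = 3.233e-11 * (8.3249e+10 - 1) = 2.69e+00 A

2.69e+00


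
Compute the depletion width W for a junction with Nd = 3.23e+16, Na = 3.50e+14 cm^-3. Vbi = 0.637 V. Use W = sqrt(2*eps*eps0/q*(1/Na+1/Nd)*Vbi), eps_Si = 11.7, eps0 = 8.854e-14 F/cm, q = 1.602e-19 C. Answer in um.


Step 1: 1/Na + 1/Nd = 1/3.50e+14 + 1/3.23e+16 = 2.88810e-15
Step 2: 2*eps*eps0/q = 2*11.7*8.854e-14/1.602e-19 = 1.293281e+07
Step 3: W^2 = 1.293281e+07 * 2.88810e-15 * 0.637 = 2.37927e-08
Step 4: W = sqrt(2.37927e-08) = 1.542e-04 cm = 1.542 um

1.542


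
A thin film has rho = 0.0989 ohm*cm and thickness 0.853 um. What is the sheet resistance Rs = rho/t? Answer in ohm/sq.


Step 1: Convert thickness to cm: t = 0.853 um = 8.5300e-05 cm
Step 2: Rs = rho / t = 0.0989 / 8.5300e-05
Step 3: Rs = 1159.4 ohm/sq

1159.4


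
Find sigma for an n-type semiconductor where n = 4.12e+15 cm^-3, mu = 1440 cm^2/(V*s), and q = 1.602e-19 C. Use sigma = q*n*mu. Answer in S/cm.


Step 1: sigma = q * n * mu
Step 2: sigma = 1.602e-19 * 4.12e+15 * 1440
Step 3: sigma = 9.504e-01 S/cm

9.504e-01


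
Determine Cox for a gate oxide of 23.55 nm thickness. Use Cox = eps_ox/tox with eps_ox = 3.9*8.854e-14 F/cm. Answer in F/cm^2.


Step 1: eps_ox = 3.9 * 8.854e-14 = 3.45306e-13 F/cm
Step 2: tox in cm = 23.55 nm * 1e-7 = 2.3550e-06 cm
Step 3: Cox = 3.45306e-13 / 2.3550e-06 = 1.47e-07 F/cm^2

1.47e-07


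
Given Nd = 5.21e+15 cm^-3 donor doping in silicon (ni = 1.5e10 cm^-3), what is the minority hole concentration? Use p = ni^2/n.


Step 1: Since Nd >> ni, n ≈ Nd = 5.21e+15 cm^-3
Step 2: p = ni^2 / n = (1.5e10)^2 / 5.21e+15
Step 3: p = 2.25e20 / 5.21e+15 = 4.32e+04 cm^-3

4.32e+04


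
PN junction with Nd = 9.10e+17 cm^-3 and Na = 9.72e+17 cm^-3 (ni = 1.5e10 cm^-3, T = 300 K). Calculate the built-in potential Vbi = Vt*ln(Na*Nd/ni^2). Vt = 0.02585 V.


Step 1: Compute Na*Nd/ni^2 = 9.72e+17 * 9.10e+17 / (1.5e10)^2 = 3.9312e+15
Step 2: ln(3.9312e+15) = 35.9077
Step 3: Vbi = 0.02585 * 35.9077 = 0.928 V

0.928


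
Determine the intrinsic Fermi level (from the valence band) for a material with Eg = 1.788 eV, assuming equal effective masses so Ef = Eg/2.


Step 1: For an intrinsic semiconductor, the Fermi level sits at midgap.
Step 2: Ef = Eg / 2 = 1.788 / 2 = 0.894 eV

0.894


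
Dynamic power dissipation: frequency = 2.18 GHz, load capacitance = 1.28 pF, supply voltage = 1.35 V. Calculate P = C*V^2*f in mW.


Step 1: V^2 = 1.35^2 = 1.8225 V^2
Step 2: P = C*V^2*f = 1.28e-12 F * 1.8225 * 2.18e9 Hz
Step 3: P = 5.085504e-03 W
Step 4: P = 5.086 mW

5.086


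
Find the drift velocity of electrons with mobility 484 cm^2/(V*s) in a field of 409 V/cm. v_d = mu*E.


Step 1: v_d = mu * E
Step 2: v_d = 484 * 409 = 197956
Step 3: v_d = 1.98e+05 cm/s

1.98e+05


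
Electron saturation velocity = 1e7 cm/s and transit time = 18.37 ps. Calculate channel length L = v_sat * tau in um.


Step 1: tau in seconds = 18.37 ps * 1e-12 = 1.8370e-11 s
Step 2: L = v_sat * tau = 1e7 * 1.8370e-11 = 1.8370e-04 cm
Step 3: L in um = 1.8370e-04 * 1e4 = 1.837 um

1.837


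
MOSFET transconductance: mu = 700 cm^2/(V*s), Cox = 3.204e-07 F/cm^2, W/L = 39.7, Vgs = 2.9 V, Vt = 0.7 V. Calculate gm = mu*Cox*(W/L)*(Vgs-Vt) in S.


Step 1: Vov = Vgs - Vt = 2.9 - 0.7 = 2.2 V
Step 2: gm = mu * Cox * (W/L) * Vov
Step 3: gm = 700 * 3.204e-07 * 39.7 * 2.2 = 1.96e-02 S

1.96e-02


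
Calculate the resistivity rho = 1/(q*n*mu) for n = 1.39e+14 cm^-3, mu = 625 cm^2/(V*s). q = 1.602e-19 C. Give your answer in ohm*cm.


Step 1: sigma = q * n * mu = 1.602e-19 * 1.39e+14 * 625 = 1.39174e-02 S/cm
Step 2: rho = 1 / sigma = 1 / 1.39174e-02 = 71.85 ohm*cm

71.85


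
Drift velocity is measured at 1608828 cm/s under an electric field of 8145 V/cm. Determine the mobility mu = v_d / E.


Step 1: mu = v_d / E
Step 2: mu = 1608828 / 8145
Step 3: mu = 197.52 cm^2/(V*s)

197.52


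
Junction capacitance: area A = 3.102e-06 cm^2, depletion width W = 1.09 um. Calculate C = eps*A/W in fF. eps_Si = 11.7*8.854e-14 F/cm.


Step 1: eps_Si = 11.7 * 8.854e-14 = 1.035918e-12 F/cm
Step 2: W in cm = 1.09 * 1e-4 = 1.09e-04 cm
Step 3: C = 1.035918e-12 * 3.102e-06 / 1.09e-04 = 2.948090e-14 F
Step 4: C = 29.48 fF

29.48


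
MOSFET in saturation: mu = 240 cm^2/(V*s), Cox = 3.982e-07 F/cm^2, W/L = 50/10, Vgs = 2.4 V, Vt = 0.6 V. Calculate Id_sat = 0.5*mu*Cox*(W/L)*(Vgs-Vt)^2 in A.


Step 1: Overdrive voltage Vov = Vgs - Vt = 2.4 - 0.6 = 1.8 V
Step 2: W/L = 50/10 = 5
Step 3: Id = 0.5 * 240 * 3.982e-07 * 5 * 1.8^2
Step 4: Id = 7.74e-04 A

7.74e-04


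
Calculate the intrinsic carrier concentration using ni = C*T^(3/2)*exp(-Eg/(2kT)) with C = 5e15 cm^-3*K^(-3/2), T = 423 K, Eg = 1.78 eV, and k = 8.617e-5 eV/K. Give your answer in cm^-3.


Step 1: Compute kT = 8.617e-5 * 423 = 0.03644991 eV
Step 2: Exponent = -Eg/(2kT) = -1.78/(2*0.03644991) = -24.41707
Step 3: T^(3/2) = 423^1.5 = 8699.83
Step 4: ni = 5e15 * 8699.83 * exp(-24.41707) = 1.08e+09 cm^-3

1.08e+09


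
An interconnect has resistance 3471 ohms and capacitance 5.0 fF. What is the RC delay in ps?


Step 1: tau = R * C
Step 2: tau = 3471 * 5.0 fF = 3471 * 5.0e-15 F
Step 3: tau = 1.7355e-11 s = 17.355 ps

17.355


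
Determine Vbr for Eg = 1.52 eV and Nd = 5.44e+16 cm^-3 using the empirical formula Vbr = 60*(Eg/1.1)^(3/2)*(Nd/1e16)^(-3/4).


Step 1: Eg/1.1 = 1.52/1.1 = 1.381818
Step 2: (Eg/1.1)^1.5 = 1.381818^1.5 = 1.624337
Step 3: (Nd/1e16)^(-0.75) = (5.44)^(-0.75) = 0.280738
Step 4: Vbr = 60 * 1.624337 * 0.280738 = 27.4 V

27.4


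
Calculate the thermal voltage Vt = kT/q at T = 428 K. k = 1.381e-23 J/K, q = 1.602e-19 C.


Step 1: kT = 1.381e-23 * 428 = 5.91068e-21 J
Step 2: Vt = kT/q = 5.91068e-21 / 1.602e-19
Step 3: Vt = 0.0369 V

0.0369


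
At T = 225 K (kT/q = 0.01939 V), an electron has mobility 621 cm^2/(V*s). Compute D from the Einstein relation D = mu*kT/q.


Step 1: D = mu * (kT/q)
Step 2: D = 621 * 0.01939
Step 3: D = 12.04 cm^2/s

12.04


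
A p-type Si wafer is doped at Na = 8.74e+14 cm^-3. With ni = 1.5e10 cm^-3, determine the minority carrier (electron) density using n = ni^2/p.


Step 1: Majority hole concentration p ≈ Na = 8.74e+14 cm^-3
Step 2: n = ni^2 / Na = (1.5e10)^2 / 8.74e+14
Step 3: n = 2.57e+05 cm^-3

2.57e+05


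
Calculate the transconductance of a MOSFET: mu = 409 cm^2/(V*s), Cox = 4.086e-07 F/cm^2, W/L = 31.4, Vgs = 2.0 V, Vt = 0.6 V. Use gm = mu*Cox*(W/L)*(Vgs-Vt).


Step 1: Vov = Vgs - Vt = 2.0 - 0.6 = 1.4 V
Step 2: gm = mu * Cox * (W/L) * Vov
Step 3: gm = 409 * 4.086e-07 * 31.4 * 1.4 = 7.35e-03 S

7.35e-03


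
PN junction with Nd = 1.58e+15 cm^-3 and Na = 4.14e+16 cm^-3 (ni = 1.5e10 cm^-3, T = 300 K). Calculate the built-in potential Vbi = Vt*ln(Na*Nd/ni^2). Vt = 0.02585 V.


Step 1: Compute Na*Nd/ni^2 = 4.14e+16 * 1.58e+15 / (1.5e10)^2 = 2.9072e+11
Step 2: ln(2.9072e+11) = 26.3956
Step 3: Vbi = 0.02585 * 26.3956 = 0.682 V

0.682


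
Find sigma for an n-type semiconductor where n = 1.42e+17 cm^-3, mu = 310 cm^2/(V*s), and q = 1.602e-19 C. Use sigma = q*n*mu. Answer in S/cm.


Step 1: sigma = q * n * mu
Step 2: sigma = 1.602e-19 * 1.42e+17 * 310
Step 3: sigma = 7.052e+00 S/cm

7.052e+00


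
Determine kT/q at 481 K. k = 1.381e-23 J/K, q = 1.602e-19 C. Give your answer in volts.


Step 1: kT = 1.381e-23 * 481 = 6.64261e-21 J
Step 2: Vt = kT/q = 6.64261e-21 / 1.602e-19
Step 3: Vt = 0.04146 V

0.04146


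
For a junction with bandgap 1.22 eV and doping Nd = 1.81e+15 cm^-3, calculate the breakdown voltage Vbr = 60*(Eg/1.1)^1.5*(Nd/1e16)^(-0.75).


Step 1: Eg/1.1 = 1.22/1.1 = 1.109091
Step 2: (Eg/1.1)^1.5 = 1.109091^1.5 = 1.168021
Step 3: (Nd/1e16)^(-0.75) = (0.181)^(-0.75) = 3.603637
Step 4: Vbr = 60 * 1.168021 * 3.603637 = 252.5 V

252.5


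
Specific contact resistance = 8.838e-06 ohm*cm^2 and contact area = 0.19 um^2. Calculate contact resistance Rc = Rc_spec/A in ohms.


Step 1: Convert area to cm^2: 0.19 um^2 = 1.9000e-09 cm^2
Step 2: Rc = Rc_spec / A = 8.838e-06 / 1.9000e-09
Step 3: Rc = 4.65e+03 ohms

4.65e+03


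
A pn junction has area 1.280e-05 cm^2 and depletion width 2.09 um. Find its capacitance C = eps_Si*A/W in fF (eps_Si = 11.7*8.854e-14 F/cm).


Step 1: eps_Si = 11.7 * 8.854e-14 = 1.035918e-12 F/cm
Step 2: W in cm = 2.09 * 1e-4 = 2.09e-04 cm
Step 3: C = 1.035918e-12 * 1.280e-05 / 2.09e-04 = 6.344378e-14 F
Step 4: C = 63.44 fF

63.44


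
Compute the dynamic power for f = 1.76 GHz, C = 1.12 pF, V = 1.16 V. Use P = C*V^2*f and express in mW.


Step 1: V^2 = 1.16^2 = 1.3456 V^2
Step 2: P = C*V^2*f = 1.12e-12 F * 1.3456 * 1.76e9 Hz
Step 3: P = 2.65244672e-03 W
Step 4: P = 2.652 mW

2.652


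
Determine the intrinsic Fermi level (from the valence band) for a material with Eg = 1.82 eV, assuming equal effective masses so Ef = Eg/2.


Step 1: For an intrinsic semiconductor, the Fermi level sits at midgap.
Step 2: Ef = Eg / 2 = 1.82 / 2 = 0.91 eV

0.91


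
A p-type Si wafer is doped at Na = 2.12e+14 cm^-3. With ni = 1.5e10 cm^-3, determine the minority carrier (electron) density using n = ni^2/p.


Step 1: Majority hole concentration p ≈ Na = 2.12e+14 cm^-3
Step 2: n = ni^2 / Na = (1.5e10)^2 / 2.12e+14
Step 3: n = 1.06e+06 cm^-3

1.06e+06


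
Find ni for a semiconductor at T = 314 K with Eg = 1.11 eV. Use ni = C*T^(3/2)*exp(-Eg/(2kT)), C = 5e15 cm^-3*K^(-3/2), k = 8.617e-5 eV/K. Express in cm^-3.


Step 1: Compute kT = 8.617e-5 * 314 = 0.02705738 eV
Step 2: Exponent = -Eg/(2kT) = -1.11/(2*0.02705738) = -20.51196
Step 3: T^(3/2) = 314^1.5 = 5564.09
Step 4: ni = 5e15 * 5564.09 * exp(-20.51196) = 3.44e+10 cm^-3

3.44e+10


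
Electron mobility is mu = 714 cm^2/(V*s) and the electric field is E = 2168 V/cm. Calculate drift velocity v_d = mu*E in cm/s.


Step 1: v_d = mu * E
Step 2: v_d = 714 * 2168 = 1547952
Step 3: v_d = 1.55e+06 cm/s

1.55e+06


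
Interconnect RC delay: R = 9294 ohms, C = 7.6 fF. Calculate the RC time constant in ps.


Step 1: tau = R * C
Step 2: tau = 9294 * 7.6 fF = 9294 * 7.6e-15 F
Step 3: tau = 7.06344e-11 s = 70.6344 ps

70.6344


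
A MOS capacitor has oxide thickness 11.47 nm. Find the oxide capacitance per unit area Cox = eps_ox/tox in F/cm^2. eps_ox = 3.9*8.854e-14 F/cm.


Step 1: eps_ox = 3.9 * 8.854e-14 = 3.45306e-13 F/cm
Step 2: tox in cm = 11.47 nm * 1e-7 = 1.1470e-06 cm
Step 3: Cox = 3.45306e-13 / 1.1470e-06 = 3.01e-07 F/cm^2

3.01e-07


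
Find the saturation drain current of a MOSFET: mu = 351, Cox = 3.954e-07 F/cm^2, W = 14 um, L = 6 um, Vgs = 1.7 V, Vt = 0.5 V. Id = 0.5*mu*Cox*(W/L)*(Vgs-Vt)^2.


Step 1: Overdrive voltage Vov = Vgs - Vt = 1.7 - 0.5 = 1.2 V
Step 2: W/L = 14/6 = 2.33333
Step 3: Id = 0.5 * 351 * 3.954e-07 * 2.33333 * 1.2^2
Step 4: Id = 2.33e-04 A

2.33e-04


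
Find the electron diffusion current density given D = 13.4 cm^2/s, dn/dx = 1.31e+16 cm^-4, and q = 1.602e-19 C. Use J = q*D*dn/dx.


Step 1: J = q * D * (dn/dx)
Step 2: J = 1.602e-19 * 13.4 * 1.31e+16
Step 3: J = 2.81e-02 A/cm^2

2.81e-02


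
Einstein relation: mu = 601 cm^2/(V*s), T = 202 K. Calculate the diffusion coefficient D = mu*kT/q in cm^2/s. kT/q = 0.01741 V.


Step 1: D = mu * (kT/q)
Step 2: D = 601 * 0.01741
Step 3: D = 10.46 cm^2/s

10.46


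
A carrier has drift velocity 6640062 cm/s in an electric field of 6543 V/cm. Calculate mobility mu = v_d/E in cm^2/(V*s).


Step 1: mu = v_d / E
Step 2: mu = 6640062 / 6543
Step 3: mu = 1014.83 cm^2/(V*s)

1014.83


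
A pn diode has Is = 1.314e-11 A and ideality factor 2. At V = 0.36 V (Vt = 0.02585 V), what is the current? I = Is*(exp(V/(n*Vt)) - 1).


Step 1: V/(n*Vt) = 0.36/(2*0.02585) = 6.9632
Step 2: exp(6.9632) = 1.0570e+03
Step 3: I = 1.314e-11 * (1.0570e+03 - 1) = 1.39e-08 A

1.39e-08


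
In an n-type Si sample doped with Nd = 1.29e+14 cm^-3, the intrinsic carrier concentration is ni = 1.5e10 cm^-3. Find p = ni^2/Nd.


Step 1: Since Nd >> ni, n ≈ Nd = 1.29e+14 cm^-3
Step 2: p = ni^2 / n = (1.5e10)^2 / 1.29e+14
Step 3: p = 2.25e20 / 1.29e+14 = 1.74e+06 cm^-3

1.74e+06


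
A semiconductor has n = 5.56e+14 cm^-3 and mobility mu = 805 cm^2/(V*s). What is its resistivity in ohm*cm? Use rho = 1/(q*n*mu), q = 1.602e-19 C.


Step 1: sigma = q * n * mu = 1.602e-19 * 5.56e+14 * 805 = 7.17023e-02 S/cm
Step 2: rho = 1 / sigma = 1 / 7.17023e-02 = 13.95 ohm*cm

13.95


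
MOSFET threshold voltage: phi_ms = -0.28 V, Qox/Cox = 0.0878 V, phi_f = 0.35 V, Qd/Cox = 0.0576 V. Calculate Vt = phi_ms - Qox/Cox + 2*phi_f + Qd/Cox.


Step 1: Vt = phi_ms - Qox/Cox + 2*phi_f + Qd/Cox
Step 2: Vt = -0.28 - 0.0878 + 2*0.35 + 0.0576
Step 3: Vt = -0.28 - 0.0878 + 0.7 + 0.0576
Step 4: Vt = 0.3898 V

0.3898


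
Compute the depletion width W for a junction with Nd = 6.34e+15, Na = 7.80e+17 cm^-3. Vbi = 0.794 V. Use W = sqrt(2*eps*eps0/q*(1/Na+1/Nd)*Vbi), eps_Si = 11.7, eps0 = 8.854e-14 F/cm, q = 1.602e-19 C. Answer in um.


Step 1: 1/Na + 1/Nd = 1/7.80e+17 + 1/6.34e+15 = 1.59011e-16
Step 2: 2*eps*eps0/q = 2*11.7*8.854e-14/1.602e-19 = 1.293281e+07
Step 3: W^2 = 1.293281e+07 * 1.59011e-16 * 0.794 = 1.63283e-09
Step 4: W = sqrt(1.63283e-09) = 4.041e-05 cm = 0.4041 um

0.4041


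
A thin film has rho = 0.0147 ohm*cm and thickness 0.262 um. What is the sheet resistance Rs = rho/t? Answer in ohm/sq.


Step 1: Convert thickness to cm: t = 0.262 um = 2.6200e-05 cm
Step 2: Rs = rho / t = 0.0147 / 2.6200e-05
Step 3: Rs = 561.1 ohm/sq

561.1


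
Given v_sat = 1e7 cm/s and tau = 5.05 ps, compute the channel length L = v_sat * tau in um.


Step 1: tau in seconds = 5.05 ps * 1e-12 = 5.0500e-12 s
Step 2: L = v_sat * tau = 1e7 * 5.0500e-12 = 5.0500e-05 cm
Step 3: L in um = 5.0500e-05 * 1e4 = 0.505 um

0.505


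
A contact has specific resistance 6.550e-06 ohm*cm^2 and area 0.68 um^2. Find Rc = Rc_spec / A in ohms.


Step 1: Convert area to cm^2: 0.68 um^2 = 6.8000e-09 cm^2
Step 2: Rc = Rc_spec / A = 6.550e-06 / 6.8000e-09
Step 3: Rc = 9.63e+02 ohms

9.63e+02


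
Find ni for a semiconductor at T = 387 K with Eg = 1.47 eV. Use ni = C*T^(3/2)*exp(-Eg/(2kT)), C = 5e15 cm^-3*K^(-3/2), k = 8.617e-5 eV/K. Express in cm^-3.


Step 1: Compute kT = 8.617e-5 * 387 = 0.03334779 eV
Step 2: Exponent = -Eg/(2kT) = -1.47/(2*0.03334779) = -22.04044
Step 3: T^(3/2) = 387^1.5 = 7613.19
Step 4: ni = 5e15 * 7613.19 * exp(-22.04044) = 1.02e+10 cm^-3

1.02e+10


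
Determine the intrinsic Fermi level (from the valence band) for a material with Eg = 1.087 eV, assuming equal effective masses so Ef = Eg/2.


Step 1: For an intrinsic semiconductor, the Fermi level sits at midgap.
Step 2: Ef = Eg / 2 = 1.087 / 2 = 0.5435 eV

0.5435


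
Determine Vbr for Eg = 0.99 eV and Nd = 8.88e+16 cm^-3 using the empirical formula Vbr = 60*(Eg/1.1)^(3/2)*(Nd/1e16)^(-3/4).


Step 1: Eg/1.1 = 0.99/1.1 = 0.900000
Step 2: (Eg/1.1)^1.5 = 0.900000^1.5 = 0.853815
Step 3: (Nd/1e16)^(-0.75) = (8.88)^(-0.75) = 0.194397
Step 4: Vbr = 60 * 0.853815 * 0.194397 = 10.0 V

10.0


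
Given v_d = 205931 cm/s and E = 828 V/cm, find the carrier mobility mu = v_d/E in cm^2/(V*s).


Step 1: mu = v_d / E
Step 2: mu = 205931 / 828
Step 3: mu = 248.71 cm^2/(V*s)

248.71


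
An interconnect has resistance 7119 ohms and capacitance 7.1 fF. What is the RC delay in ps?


Step 1: tau = R * C
Step 2: tau = 7119 * 7.1 fF = 7119 * 7.1e-15 F
Step 3: tau = 5.05449e-11 s = 50.5449 ps

50.5449


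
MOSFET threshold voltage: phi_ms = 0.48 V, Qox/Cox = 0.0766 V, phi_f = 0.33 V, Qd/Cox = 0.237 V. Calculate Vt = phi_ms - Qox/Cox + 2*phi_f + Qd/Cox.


Step 1: Vt = phi_ms - Qox/Cox + 2*phi_f + Qd/Cox
Step 2: Vt = 0.48 - 0.0766 + 2*0.33 + 0.237
Step 3: Vt = 0.48 - 0.0766 + 0.66 + 0.237
Step 4: Vt = 1.3004 V

1.3004


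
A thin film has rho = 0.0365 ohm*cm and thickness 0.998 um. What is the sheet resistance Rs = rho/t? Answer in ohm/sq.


Step 1: Convert thickness to cm: t = 0.998 um = 9.9800e-05 cm
Step 2: Rs = rho / t = 0.0365 / 9.9800e-05
Step 3: Rs = 365.7 ohm/sq

365.7


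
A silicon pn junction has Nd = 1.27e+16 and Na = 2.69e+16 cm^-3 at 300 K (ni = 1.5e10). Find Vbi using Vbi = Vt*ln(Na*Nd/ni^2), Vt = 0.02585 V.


Step 1: Compute Na*Nd/ni^2 = 2.69e+16 * 1.27e+16 / (1.5e10)^2 = 1.5184e+12
Step 2: ln(1.5184e+12) = 28.0487
Step 3: Vbi = 0.02585 * 28.0487 = 0.725 V

0.725


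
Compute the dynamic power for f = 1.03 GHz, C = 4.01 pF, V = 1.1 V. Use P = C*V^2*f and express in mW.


Step 1: V^2 = 1.1^2 = 1.21 V^2
Step 2: P = C*V^2*f = 4.01e-12 F * 1.21 * 1.03e9 Hz
Step 3: P = 4.997663e-03 W
Step 4: P = 4.998 mW

4.998


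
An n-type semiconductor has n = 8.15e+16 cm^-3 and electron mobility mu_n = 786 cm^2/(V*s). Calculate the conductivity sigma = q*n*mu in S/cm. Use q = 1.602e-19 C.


Step 1: sigma = q * n * mu
Step 2: sigma = 1.602e-19 * 8.15e+16 * 786
Step 3: sigma = 1.026e+01 S/cm

1.026e+01


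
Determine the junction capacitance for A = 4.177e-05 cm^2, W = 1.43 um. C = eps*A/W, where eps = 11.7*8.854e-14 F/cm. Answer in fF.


Step 1: eps_Si = 11.7 * 8.854e-14 = 1.035918e-12 F/cm
Step 2: W in cm = 1.43 * 1e-4 = 1.43e-04 cm
Step 3: C = 1.035918e-12 * 4.177e-05 / 1.43e-04 = 3.025895e-13 F
Step 4: C = 302.59 fF

302.59


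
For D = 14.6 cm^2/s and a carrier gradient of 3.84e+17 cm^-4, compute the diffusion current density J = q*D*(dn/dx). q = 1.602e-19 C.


Step 1: J = q * D * (dn/dx)
Step 2: J = 1.602e-19 * 14.6 * 3.84e+17
Step 3: J = 8.98e-01 A/cm^2

8.98e-01


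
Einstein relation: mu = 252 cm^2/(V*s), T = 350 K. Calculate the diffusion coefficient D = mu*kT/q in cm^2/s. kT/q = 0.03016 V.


Step 1: D = mu * (kT/q)
Step 2: D = 252 * 0.03016
Step 3: D = 7.6 cm^2/s

7.6


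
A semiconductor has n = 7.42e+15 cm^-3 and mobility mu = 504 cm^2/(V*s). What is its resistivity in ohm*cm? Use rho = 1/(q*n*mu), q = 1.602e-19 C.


Step 1: sigma = q * n * mu = 1.602e-19 * 7.42e+15 * 504 = 5.99097e-01 S/cm
Step 2: rho = 1 / sigma = 1 / 5.99097e-01 = 1.669 ohm*cm

1.669


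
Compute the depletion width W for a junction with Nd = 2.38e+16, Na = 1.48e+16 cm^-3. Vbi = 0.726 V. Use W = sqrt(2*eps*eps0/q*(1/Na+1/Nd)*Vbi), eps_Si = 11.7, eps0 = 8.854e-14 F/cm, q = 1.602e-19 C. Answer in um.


Step 1: 1/Na + 1/Nd = 1/1.48e+16 + 1/2.38e+16 = 1.09584e-16
Step 2: 2*eps*eps0/q = 2*11.7*8.854e-14/1.602e-19 = 1.293281e+07
Step 3: W^2 = 1.293281e+07 * 1.09584e-16 * 0.726 = 1.02891e-09
Step 4: W = sqrt(1.02891e-09) = 3.208e-05 cm = 0.3208 um

0.3208


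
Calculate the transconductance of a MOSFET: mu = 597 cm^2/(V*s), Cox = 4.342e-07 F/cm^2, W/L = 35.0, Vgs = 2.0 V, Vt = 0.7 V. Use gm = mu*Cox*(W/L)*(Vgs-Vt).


Step 1: Vov = Vgs - Vt = 2.0 - 0.7 = 1.3 V
Step 2: gm = mu * Cox * (W/L) * Vov
Step 3: gm = 597 * 4.342e-07 * 35.0 * 1.3 = 1.18e-02 S

1.18e-02


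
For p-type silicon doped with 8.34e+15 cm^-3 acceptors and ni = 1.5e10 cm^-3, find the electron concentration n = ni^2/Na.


Step 1: Majority hole concentration p ≈ Na = 8.34e+15 cm^-3
Step 2: n = ni^2 / Na = (1.5e10)^2 / 8.34e+15
Step 3: n = 2.70e+04 cm^-3

2.70e+04


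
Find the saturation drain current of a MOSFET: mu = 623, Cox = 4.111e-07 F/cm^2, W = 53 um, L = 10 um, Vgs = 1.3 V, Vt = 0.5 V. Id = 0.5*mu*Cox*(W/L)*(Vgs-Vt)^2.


Step 1: Overdrive voltage Vov = Vgs - Vt = 1.3 - 0.5 = 0.8 V
Step 2: W/L = 53/10 = 5.3
Step 3: Id = 0.5 * 623 * 4.111e-07 * 5.3 * 0.8^2
Step 4: Id = 4.34e-04 A

4.34e-04


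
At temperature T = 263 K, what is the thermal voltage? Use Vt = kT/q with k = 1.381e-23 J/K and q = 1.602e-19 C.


Step 1: kT = 1.381e-23 * 263 = 3.63203e-21 J
Step 2: Vt = kT/q = 3.63203e-21 / 1.602e-19
Step 3: Vt = 0.02267 V

0.02267


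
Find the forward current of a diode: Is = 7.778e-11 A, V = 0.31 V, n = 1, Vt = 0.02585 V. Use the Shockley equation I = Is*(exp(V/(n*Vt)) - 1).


Step 1: V/(n*Vt) = 0.31/(1*0.02585) = 11.9923
Step 2: exp(11.9923) = 1.6151e+05
Step 3: I = 7.778e-11 * (1.6151e+05 - 1) = 1.26e-05 A

1.26e-05


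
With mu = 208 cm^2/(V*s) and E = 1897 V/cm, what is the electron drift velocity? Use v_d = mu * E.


Step 1: v_d = mu * E
Step 2: v_d = 208 * 1897 = 394576
Step 3: v_d = 3.95e+05 cm/s

3.95e+05


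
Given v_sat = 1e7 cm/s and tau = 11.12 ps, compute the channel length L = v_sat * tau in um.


Step 1: tau in seconds = 11.12 ps * 1e-12 = 1.1120e-11 s
Step 2: L = v_sat * tau = 1e7 * 1.1120e-11 = 1.1120e-04 cm
Step 3: L in um = 1.1120e-04 * 1e4 = 1.112 um

1.112


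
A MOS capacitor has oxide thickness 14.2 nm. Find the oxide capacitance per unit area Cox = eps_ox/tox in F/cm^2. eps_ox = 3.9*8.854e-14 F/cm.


Step 1: eps_ox = 3.9 * 8.854e-14 = 3.45306e-13 F/cm
Step 2: tox in cm = 14.2 nm * 1e-7 = 1.4200e-06 cm
Step 3: Cox = 3.45306e-13 / 1.4200e-06 = 2.43e-07 F/cm^2

2.43e-07


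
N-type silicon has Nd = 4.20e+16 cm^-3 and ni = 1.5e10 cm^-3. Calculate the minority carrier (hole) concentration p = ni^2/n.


Step 1: Since Nd >> ni, n ≈ Nd = 4.20e+16 cm^-3
Step 2: p = ni^2 / n = (1.5e10)^2 / 4.20e+16
Step 3: p = 2.25e20 / 4.20e+16 = 5.36e+03 cm^-3

5.36e+03


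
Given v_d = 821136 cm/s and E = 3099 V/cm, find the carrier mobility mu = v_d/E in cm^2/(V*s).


Step 1: mu = v_d / E
Step 2: mu = 821136 / 3099
Step 3: mu = 264.97 cm^2/(V*s)

264.97


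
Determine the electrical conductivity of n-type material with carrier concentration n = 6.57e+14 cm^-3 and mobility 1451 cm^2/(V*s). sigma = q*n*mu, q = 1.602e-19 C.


Step 1: sigma = q * n * mu
Step 2: sigma = 1.602e-19 * 6.57e+14 * 1451
Step 3: sigma = 1.527e-01 S/cm

1.527e-01


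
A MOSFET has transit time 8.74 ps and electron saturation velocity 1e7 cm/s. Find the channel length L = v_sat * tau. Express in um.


Step 1: tau in seconds = 8.74 ps * 1e-12 = 8.7400e-12 s
Step 2: L = v_sat * tau = 1e7 * 8.7400e-12 = 8.7400e-05 cm
Step 3: L in um = 8.7400e-05 * 1e4 = 0.874 um

0.874


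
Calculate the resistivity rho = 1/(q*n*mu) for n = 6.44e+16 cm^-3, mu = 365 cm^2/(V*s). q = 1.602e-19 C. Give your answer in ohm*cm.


Step 1: sigma = q * n * mu = 1.602e-19 * 6.44e+16 * 365 = 3.76566e+00 S/cm
Step 2: rho = 1 / sigma = 1 / 3.76566e+00 = 0.2656 ohm*cm

0.2656


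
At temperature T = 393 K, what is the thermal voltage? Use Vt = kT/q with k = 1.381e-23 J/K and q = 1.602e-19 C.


Step 1: kT = 1.381e-23 * 393 = 5.42733e-21 J
Step 2: Vt = kT/q = 5.42733e-21 / 1.602e-19
Step 3: Vt = 0.03388 V

0.03388


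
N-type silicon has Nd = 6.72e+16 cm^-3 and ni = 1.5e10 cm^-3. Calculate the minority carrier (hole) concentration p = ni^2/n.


Step 1: Since Nd >> ni, n ≈ Nd = 6.72e+16 cm^-3
Step 2: p = ni^2 / n = (1.5e10)^2 / 6.72e+16
Step 3: p = 2.25e20 / 6.72e+16 = 3.35e+03 cm^-3

3.35e+03


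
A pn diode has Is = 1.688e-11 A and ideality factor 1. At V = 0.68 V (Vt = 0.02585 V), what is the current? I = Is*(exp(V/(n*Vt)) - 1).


Step 1: V/(n*Vt) = 0.68/(1*0.02585) = 26.3056
Step 2: exp(26.3056) = 2.6569e+11
Step 3: I = 1.688e-11 * (2.6569e+11 - 1) = 4.48e+00 A

4.48e+00


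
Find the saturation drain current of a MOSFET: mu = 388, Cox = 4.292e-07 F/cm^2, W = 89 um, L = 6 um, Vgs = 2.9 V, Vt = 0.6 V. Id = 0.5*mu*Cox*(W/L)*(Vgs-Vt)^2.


Step 1: Overdrive voltage Vov = Vgs - Vt = 2.9 - 0.6 = 2.3 V
Step 2: W/L = 89/6 = 14.8333
Step 3: Id = 0.5 * 388 * 4.292e-07 * 14.8333 * 2.3^2
Step 4: Id = 6.53e-03 A

6.53e-03


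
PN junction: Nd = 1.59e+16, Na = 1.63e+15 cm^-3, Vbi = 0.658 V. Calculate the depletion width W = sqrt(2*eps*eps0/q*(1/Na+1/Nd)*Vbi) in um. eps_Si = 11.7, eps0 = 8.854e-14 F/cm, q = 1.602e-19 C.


Step 1: 1/Na + 1/Nd = 1/1.63e+15 + 1/1.59e+16 = 6.76390e-16
Step 2: 2*eps*eps0/q = 2*11.7*8.854e-14/1.602e-19 = 1.293281e+07
Step 3: W^2 = 1.293281e+07 * 6.76390e-16 * 0.658 = 5.75594e-09
Step 4: W = sqrt(5.75594e-09) = 7.587e-05 cm = 0.7587 um

0.7587


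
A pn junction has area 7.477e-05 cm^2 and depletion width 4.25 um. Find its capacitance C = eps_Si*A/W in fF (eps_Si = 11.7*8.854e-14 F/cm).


Step 1: eps_Si = 11.7 * 8.854e-14 = 1.035918e-12 F/cm
Step 2: W in cm = 4.25 * 1e-4 = 4.25e-04 cm
Step 3: C = 1.035918e-12 * 7.477e-05 / 4.25e-04 = 1.822484e-13 F
Step 4: C = 182.25 fF

182.25


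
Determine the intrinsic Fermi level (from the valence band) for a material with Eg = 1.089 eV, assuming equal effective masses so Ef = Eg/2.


Step 1: For an intrinsic semiconductor, the Fermi level sits at midgap.
Step 2: Ef = Eg / 2 = 1.089 / 2 = 0.5445 eV

0.5445


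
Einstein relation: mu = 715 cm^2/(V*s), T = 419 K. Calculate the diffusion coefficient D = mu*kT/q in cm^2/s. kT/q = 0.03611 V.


Step 1: D = mu * (kT/q)
Step 2: D = 715 * 0.03611
Step 3: D = 25.82 cm^2/s

25.82


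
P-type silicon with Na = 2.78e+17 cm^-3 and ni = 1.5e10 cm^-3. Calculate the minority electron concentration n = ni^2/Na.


Step 1: Majority hole concentration p ≈ Na = 2.78e+17 cm^-3
Step 2: n = ni^2 / Na = (1.5e10)^2 / 2.78e+17
Step 3: n = 8.09e+02 cm^-3

8.09e+02


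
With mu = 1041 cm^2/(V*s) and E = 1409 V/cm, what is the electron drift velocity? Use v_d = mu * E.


Step 1: v_d = mu * E
Step 2: v_d = 1041 * 1409 = 1466769
Step 3: v_d = 1.47e+06 cm/s

1.47e+06


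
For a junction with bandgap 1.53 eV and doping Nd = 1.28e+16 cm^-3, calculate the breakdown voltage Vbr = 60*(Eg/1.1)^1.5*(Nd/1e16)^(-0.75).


Step 1: Eg/1.1 = 1.53/1.1 = 1.390909
Step 2: (Eg/1.1)^1.5 = 1.390909^1.5 = 1.640394
Step 3: (Nd/1e16)^(-0.75) = (1.28)^(-0.75) = 0.830984
Step 4: Vbr = 60 * 1.640394 * 0.830984 = 81.8 V

81.8


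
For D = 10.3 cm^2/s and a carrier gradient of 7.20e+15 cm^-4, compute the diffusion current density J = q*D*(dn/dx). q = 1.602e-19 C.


Step 1: J = q * D * (dn/dx)
Step 2: J = 1.602e-19 * 10.3 * 7.20e+15
Step 3: J = 1.19e-02 A/cm^2

1.19e-02


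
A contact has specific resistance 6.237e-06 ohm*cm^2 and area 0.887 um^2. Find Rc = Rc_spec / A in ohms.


Step 1: Convert area to cm^2: 0.887 um^2 = 8.8700e-09 cm^2
Step 2: Rc = Rc_spec / A = 6.237e-06 / 8.8700e-09
Step 3: Rc = 7.03e+02 ohms

7.03e+02


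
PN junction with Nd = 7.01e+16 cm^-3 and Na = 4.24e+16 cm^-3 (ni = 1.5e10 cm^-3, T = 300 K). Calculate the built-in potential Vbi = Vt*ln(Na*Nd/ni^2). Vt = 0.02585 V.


Step 1: Compute Na*Nd/ni^2 = 4.24e+16 * 7.01e+16 / (1.5e10)^2 = 1.3210e+13
Step 2: ln(1.3210e+13) = 30.2120
Step 3: Vbi = 0.02585 * 30.2120 = 0.781 V

0.781


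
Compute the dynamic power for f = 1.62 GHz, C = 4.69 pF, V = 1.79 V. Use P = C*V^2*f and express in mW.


Step 1: V^2 = 1.79^2 = 3.2041 V^2
Step 2: P = C*V^2*f = 4.69e-12 F * 3.2041 * 1.62e9 Hz
Step 3: P = 2.434411098e-02 W
Step 4: P = 24.344 mW

24.344


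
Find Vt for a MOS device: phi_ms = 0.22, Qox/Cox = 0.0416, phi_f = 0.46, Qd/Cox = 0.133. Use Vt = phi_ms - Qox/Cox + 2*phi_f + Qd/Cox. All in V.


Step 1: Vt = phi_ms - Qox/Cox + 2*phi_f + Qd/Cox
Step 2: Vt = 0.22 - 0.0416 + 2*0.46 + 0.133
Step 3: Vt = 0.22 - 0.0416 + 0.92 + 0.133
Step 4: Vt = 1.2314 V

1.2314


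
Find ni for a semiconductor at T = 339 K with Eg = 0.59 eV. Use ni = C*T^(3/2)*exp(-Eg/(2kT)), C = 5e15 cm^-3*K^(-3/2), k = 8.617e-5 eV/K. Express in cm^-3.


Step 1: Compute kT = 8.617e-5 * 339 = 0.02921163 eV
Step 2: Exponent = -Eg/(2kT) = -0.59/(2*0.02921163) = -10.09872
Step 3: T^(3/2) = 339^1.5 = 6241.65
Step 4: ni = 5e15 * 6241.65 * exp(-10.09872) = 1.28e+15 cm^-3

1.28e+15


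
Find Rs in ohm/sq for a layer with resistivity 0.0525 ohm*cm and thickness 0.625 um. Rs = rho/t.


Step 1: Convert thickness to cm: t = 0.625 um = 6.2500e-05 cm
Step 2: Rs = rho / t = 0.0525 / 6.2500e-05
Step 3: Rs = 840.0 ohm/sq

840.0


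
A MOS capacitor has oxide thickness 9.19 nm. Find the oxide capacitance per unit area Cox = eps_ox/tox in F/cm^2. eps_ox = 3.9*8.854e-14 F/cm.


Step 1: eps_ox = 3.9 * 8.854e-14 = 3.45306e-13 F/cm
Step 2: tox in cm = 9.19 nm * 1e-7 = 9.1900e-07 cm
Step 3: Cox = 3.45306e-13 / 9.1900e-07 = 3.76e-07 F/cm^2

3.76e-07


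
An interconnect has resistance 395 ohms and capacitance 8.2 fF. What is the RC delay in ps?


Step 1: tau = R * C
Step 2: tau = 395 * 8.2 fF = 395 * 8.2e-15 F
Step 3: tau = 3.239e-12 s = 3.239 ps

3.239


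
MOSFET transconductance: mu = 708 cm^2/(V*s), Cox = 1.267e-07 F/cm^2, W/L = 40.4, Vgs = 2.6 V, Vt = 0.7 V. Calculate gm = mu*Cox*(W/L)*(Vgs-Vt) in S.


Step 1: Vov = Vgs - Vt = 2.6 - 0.7 = 1.9 V
Step 2: gm = mu * Cox * (W/L) * Vov
Step 3: gm = 708 * 1.267e-07 * 40.4 * 1.9 = 6.89e-03 S

6.89e-03


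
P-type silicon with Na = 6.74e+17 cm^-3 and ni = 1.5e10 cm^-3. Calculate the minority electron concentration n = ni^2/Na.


Step 1: Majority hole concentration p ≈ Na = 6.74e+17 cm^-3
Step 2: n = ni^2 / Na = (1.5e10)^2 / 6.74e+17
Step 3: n = 3.34e+02 cm^-3

3.34e+02


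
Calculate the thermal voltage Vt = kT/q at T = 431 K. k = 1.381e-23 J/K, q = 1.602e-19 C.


Step 1: kT = 1.381e-23 * 431 = 5.95211e-21 J
Step 2: Vt = kT/q = 5.95211e-21 / 1.602e-19
Step 3: Vt = 0.03715 V

0.03715


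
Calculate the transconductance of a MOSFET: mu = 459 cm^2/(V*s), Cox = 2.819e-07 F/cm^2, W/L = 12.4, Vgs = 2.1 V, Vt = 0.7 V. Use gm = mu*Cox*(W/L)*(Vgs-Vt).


Step 1: Vov = Vgs - Vt = 2.1 - 0.7 = 1.4 V
Step 2: gm = mu * Cox * (W/L) * Vov
Step 3: gm = 459 * 2.819e-07 * 12.4 * 1.4 = 2.25e-03 S

2.25e-03


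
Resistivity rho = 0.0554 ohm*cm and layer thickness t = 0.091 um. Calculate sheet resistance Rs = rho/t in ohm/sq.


Step 1: Convert thickness to cm: t = 0.091 um = 9.1000e-06 cm
Step 2: Rs = rho / t = 0.0554 / 9.1000e-06
Step 3: Rs = 6087.9 ohm/sq

6087.9


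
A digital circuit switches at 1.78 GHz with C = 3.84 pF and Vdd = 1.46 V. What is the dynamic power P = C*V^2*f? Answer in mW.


Step 1: V^2 = 1.46^2 = 2.1316 V^2
Step 2: P = C*V^2*f = 3.84e-12 F * 2.1316 * 1.78e9 Hz
Step 3: P = 1.456991232e-02 W
Step 4: P = 14.57 mW

14.57


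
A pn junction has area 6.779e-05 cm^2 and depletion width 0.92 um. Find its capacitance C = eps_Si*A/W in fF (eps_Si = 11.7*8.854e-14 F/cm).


Step 1: eps_Si = 11.7 * 8.854e-14 = 1.035918e-12 F/cm
Step 2: W in cm = 0.92 * 1e-4 = 9.20e-05 cm
Step 3: C = 1.035918e-12 * 6.779e-05 / 9.20e-05 = 7.633139e-13 F
Step 4: C = 763.31 fF

763.31


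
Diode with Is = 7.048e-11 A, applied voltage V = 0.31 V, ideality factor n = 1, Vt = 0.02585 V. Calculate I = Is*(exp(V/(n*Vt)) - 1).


Step 1: V/(n*Vt) = 0.31/(1*0.02585) = 11.9923
Step 2: exp(11.9923) = 1.6151e+05
Step 3: I = 7.048e-11 * (1.6151e+05 - 1) = 1.14e-05 A

1.14e-05


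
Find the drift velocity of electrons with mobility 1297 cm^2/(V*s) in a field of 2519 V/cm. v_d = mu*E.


Step 1: v_d = mu * E
Step 2: v_d = 1297 * 2519 = 3267143
Step 3: v_d = 3.27e+06 cm/s

3.27e+06


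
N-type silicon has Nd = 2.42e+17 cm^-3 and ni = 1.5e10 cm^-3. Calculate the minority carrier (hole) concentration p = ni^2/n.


Step 1: Since Nd >> ni, n ≈ Nd = 2.42e+17 cm^-3
Step 2: p = ni^2 / n = (1.5e10)^2 / 2.42e+17
Step 3: p = 2.25e20 / 2.42e+17 = 9.30e+02 cm^-3

9.30e+02


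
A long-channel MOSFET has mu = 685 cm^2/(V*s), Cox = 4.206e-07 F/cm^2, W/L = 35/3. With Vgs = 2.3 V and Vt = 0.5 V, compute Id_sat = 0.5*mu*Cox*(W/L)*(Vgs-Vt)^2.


Step 1: Overdrive voltage Vov = Vgs - Vt = 2.3 - 0.5 = 1.8 V
Step 2: W/L = 35/3 = 11.6667
Step 3: Id = 0.5 * 685 * 4.206e-07 * 11.6667 * 1.8^2
Step 4: Id = 5.45e-03 A

5.45e-03


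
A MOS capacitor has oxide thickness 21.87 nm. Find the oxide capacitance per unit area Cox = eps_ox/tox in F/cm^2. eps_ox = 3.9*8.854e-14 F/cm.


Step 1: eps_ox = 3.9 * 8.854e-14 = 3.45306e-13 F/cm
Step 2: tox in cm = 21.87 nm * 1e-7 = 2.1870e-06 cm
Step 3: Cox = 3.45306e-13 / 2.1870e-06 = 1.58e-07 F/cm^2

1.58e-07


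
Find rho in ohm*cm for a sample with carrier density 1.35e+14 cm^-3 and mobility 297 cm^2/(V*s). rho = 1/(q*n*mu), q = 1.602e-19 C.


Step 1: sigma = q * n * mu = 1.602e-19 * 1.35e+14 * 297 = 6.42322e-03 S/cm
Step 2: rho = 1 / sigma = 1 / 6.42322e-03 = 155.7 ohm*cm

155.7


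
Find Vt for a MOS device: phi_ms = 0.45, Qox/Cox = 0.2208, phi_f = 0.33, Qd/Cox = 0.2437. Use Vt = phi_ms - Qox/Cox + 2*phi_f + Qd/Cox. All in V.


Step 1: Vt = phi_ms - Qox/Cox + 2*phi_f + Qd/Cox
Step 2: Vt = 0.45 - 0.2208 + 2*0.33 + 0.2437
Step 3: Vt = 0.45 - 0.2208 + 0.66 + 0.2437
Step 4: Vt = 1.1329 V

1.1329


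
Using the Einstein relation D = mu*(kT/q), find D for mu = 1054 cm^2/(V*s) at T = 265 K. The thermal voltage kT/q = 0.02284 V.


Step 1: D = mu * (kT/q)
Step 2: D = 1054 * 0.02284
Step 3: D = 24.07 cm^2/s

24.07


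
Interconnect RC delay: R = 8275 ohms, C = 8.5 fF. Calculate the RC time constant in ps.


Step 1: tau = R * C
Step 2: tau = 8275 * 8.5 fF = 8275 * 8.5e-15 F
Step 3: tau = 7.03375e-11 s = 70.3375 ps

70.3375


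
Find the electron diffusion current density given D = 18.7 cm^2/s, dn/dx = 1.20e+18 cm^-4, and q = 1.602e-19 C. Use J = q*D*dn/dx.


Step 1: J = q * D * (dn/dx)
Step 2: J = 1.602e-19 * 18.7 * 1.20e+18
Step 3: J = 3.59e+00 A/cm^2

3.59e+00


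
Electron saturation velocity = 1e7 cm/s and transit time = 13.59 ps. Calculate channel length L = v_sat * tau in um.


Step 1: tau in seconds = 13.59 ps * 1e-12 = 1.3590e-11 s
Step 2: L = v_sat * tau = 1e7 * 1.3590e-11 = 1.3590e-04 cm
Step 3: L in um = 1.3590e-04 * 1e4 = 1.359 um

1.359
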